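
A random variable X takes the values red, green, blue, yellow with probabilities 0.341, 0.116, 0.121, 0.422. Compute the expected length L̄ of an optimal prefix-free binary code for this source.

Repeatedly combine the two least-probable nodes; the expected code length is the sum of the merged weights.
merge 29/250 + 121/1000 → 237/1000
merge 237/1000 + 341/1000 → 289/500
merge 211/500 + 289/500 → 1
L = 237/1000 + 289/500 + 1 = 363/200 = 1.815 bits/symbol.

1.815 bits/symbol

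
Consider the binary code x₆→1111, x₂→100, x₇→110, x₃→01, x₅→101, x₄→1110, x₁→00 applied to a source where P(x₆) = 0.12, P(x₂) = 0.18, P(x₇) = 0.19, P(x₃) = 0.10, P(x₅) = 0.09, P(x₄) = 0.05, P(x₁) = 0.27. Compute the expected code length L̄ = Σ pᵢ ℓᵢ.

2.8 bits/symbol

L̄ = Σ pᵢ·ℓᵢ = 0.12·4 + 0.18·3 + 0.19·3 + 0.10·2 + 0.09·3 + 0.05·4 + 0.27·2 = 2.8 bits/symbol.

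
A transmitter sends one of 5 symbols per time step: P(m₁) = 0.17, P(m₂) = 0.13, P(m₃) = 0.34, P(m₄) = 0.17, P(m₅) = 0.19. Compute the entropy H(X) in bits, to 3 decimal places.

2.236 bits

H = −Σ pᵢ log₂ pᵢ.
−0.17·log₂(0.17) = 0.4346
−0.13·log₂(0.13) = 0.3826
−0.34·log₂(0.34) = 0.5292
−0.17·log₂(0.17) = 0.4346
−0.19·log₂(0.19) = 0.4552
Sum ≈ 2.2362 → 2.236 bits.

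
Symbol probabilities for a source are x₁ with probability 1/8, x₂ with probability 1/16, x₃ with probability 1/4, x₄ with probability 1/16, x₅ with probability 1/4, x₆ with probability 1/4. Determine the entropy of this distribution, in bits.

Each probability is a power of 1/2, so log₂(1/p) is an integer.
H = Σ p·log₂(1/p) = 1/8·3 + 1/16·4 + 1/4·2 + 1/16·4 + 1/4·2 + 1/4·2 = 2.375 bits.

2.375 bits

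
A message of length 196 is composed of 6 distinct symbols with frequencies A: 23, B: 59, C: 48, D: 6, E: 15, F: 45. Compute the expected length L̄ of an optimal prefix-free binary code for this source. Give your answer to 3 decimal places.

Probabilities are the counts divided by 196.
Repeatedly combine the two least-probable nodes; the expected code length is the sum of the merged weights.
merge 3/98 + 15/196 → 3/28
merge 3/28 + 23/196 → 11/49
merge 11/49 + 45/196 → 89/196
merge 12/49 + 59/196 → 107/196
merge 89/196 + 107/196 → 1
L = 3/28 + 11/49 + 89/196 + 107/196 + 1 = 457/196 ≈ 2.332 bits/symbol.

2.332 bits/symbol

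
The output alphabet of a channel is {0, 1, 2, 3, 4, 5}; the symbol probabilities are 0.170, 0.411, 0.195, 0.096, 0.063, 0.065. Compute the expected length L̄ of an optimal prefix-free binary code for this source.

2.306 bits/symbol

Repeatedly combine the two least-probable nodes; the expected code length is the sum of the merged weights.
merge 63/1000 + 13/200 → 16/125
merge 12/125 + 16/125 → 28/125
merge 17/100 + 39/200 → 73/200
merge 28/125 + 73/200 → 589/1000
merge 411/1000 + 589/1000 → 1
L = 16/125 + 28/125 + 73/200 + 589/1000 + 1 = 1153/500 = 2.306 bits/symbol.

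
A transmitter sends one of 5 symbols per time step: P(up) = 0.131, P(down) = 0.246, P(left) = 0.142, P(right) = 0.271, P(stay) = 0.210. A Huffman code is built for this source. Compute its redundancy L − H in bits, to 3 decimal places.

Entropy H = −Σ p log₂ p ≈ 2.2650 bits.
Huffman merges: 131/1000+71/500→273/1000; 21/100+123/500→57/125; 271/1000+273/1000→68/125; 57/125+68/125→1. L = 2273/1000 ≈ 2.2730.
L − H = 2.2730 − 2.2650 = 0.008 bits.

0.008 bits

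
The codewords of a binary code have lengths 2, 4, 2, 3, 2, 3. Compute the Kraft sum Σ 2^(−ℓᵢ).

With common denominator 2^4 = 16: Σ 2^(−ℓᵢ) = 4/16 + 1/16 + 4/16 + 2/16 + 4/16 + 2/16 = 17/16 = 1.0625.

1.0625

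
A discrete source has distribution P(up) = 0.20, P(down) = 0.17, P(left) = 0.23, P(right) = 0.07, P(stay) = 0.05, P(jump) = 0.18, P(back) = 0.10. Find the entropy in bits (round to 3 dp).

2.649 bits

H = −Σ pᵢ log₂ pᵢ.
−0.20·log₂(0.20) = 0.4644
−0.17·log₂(0.17) = 0.4346
−0.23·log₂(0.23) = 0.4877
−0.07·log₂(0.07) = 0.2686
−0.05·log₂(0.05) = 0.2161
−0.18·log₂(0.18) = 0.4453
−0.10·log₂(0.10) = 0.3322
Sum ≈ 2.6488 → 2.649 bits.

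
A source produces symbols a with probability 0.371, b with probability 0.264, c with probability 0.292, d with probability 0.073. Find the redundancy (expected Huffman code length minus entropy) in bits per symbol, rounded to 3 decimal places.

Entropy H = −Σ p log₂ p ≈ 1.8322 bits.
Huffman merges: 73/1000+33/125→337/1000; 73/250+337/1000→629/1000; 371/1000+629/1000→1. L = 983/500 ≈ 1.9660.
L − H = 1.9660 − 1.8322 = 0.134 bits.

0.134 bits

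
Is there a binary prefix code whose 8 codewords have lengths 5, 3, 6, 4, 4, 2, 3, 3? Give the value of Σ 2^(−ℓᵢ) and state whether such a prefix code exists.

With common denominator 2^6 = 64: Σ 2^(−ℓᵢ) = 2/64 + 8/64 + 1/64 + 4/64 + 4/64 + 16/64 + 8/64 + 8/64 = 51/64 = 0.796875.
Kraft's inequality requires Σ ≤ 1; here Σ = 0.796875 ≤ 1, so such a prefix code exists.

0.796875; yes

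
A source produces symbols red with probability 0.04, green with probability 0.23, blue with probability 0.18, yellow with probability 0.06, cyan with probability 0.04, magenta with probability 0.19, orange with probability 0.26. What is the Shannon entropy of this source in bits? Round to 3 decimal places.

H = −Σ pᵢ log₂ pᵢ.
−0.04·log₂(0.04) = 0.1858
−0.23·log₂(0.23) = 0.4877
−0.18·log₂(0.18) = 0.4453
−0.06·log₂(0.06) = 0.2435
−0.04·log₂(0.04) = 0.1858
−0.19·log₂(0.19) = 0.4552
−0.26·log₂(0.26) = 0.5053
Sum ≈ 2.5085 → 2.509 bits.

2.509 bits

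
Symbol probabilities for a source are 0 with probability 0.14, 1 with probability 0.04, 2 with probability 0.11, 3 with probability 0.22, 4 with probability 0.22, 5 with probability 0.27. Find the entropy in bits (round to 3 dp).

2.404 bits

H = −Σ pᵢ log₂ pᵢ.
−0.14·log₂(0.14) = 0.3971
−0.04·log₂(0.04) = 0.1858
−0.11·log₂(0.11) = 0.3503
−0.22·log₂(0.22) = 0.4806
−0.22·log₂(0.22) = 0.4806
−0.27·log₂(0.27) = 0.5100
Sum ≈ 2.4043 → 2.404 bits.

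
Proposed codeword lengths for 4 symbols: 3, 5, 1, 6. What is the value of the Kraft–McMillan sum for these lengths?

0.671875

With common denominator 2^6 = 64: Σ 2^(−ℓᵢ) = 8/64 + 2/64 + 32/64 + 1/64 = 43/64 = 0.671875.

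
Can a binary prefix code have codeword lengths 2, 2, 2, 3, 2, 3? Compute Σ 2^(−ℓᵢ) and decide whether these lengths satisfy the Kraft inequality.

1.25; no

With common denominator 2^3 = 8: Σ 2^(−ℓᵢ) = 2/8 + 2/8 + 2/8 + 1/8 + 2/8 + 1/8 = 10/8 = 1.25.
Kraft's inequality requires Σ ≤ 1; here Σ = 1.25 > 1, so no such prefix code exists.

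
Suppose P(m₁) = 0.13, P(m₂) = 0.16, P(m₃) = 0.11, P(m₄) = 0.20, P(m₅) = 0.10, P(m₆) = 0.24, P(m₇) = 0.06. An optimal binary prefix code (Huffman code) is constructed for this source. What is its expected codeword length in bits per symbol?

2.72 bits/symbol

Repeatedly combine the two least-probable nodes; the expected code length is the sum of the merged weights.
merge 3/50 + 1/10 → 4/25
merge 11/100 + 13/100 → 6/25
merge 4/25 + 4/25 → 8/25
merge 1/5 + 6/25 → 11/25
merge 6/25 + 8/25 → 14/25
merge 11/25 + 14/25 → 1
L = 4/25 + 6/25 + 8/25 + 11/25 + 14/25 + 1 = 68/25 = 2.72 bits/symbol.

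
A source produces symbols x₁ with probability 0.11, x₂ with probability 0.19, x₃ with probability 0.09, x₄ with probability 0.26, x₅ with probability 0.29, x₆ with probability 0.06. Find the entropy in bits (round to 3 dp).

H = −Σ pᵢ log₂ pᵢ.
−0.11·log₂(0.11) = 0.3503
−0.19·log₂(0.19) = 0.4552
−0.09·log₂(0.09) = 0.3127
−0.26·log₂(0.26) = 0.5053
−0.29·log₂(0.29) = 0.5179
−0.06·log₂(0.06) = 0.2435
Sum ≈ 2.3849 → 2.385 bits.

2.385 bits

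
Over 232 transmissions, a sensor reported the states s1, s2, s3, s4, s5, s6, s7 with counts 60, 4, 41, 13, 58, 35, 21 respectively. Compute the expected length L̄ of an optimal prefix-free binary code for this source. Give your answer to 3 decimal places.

Probabilities are the counts divided by 232.
Repeatedly combine the two least-probable nodes; the expected code length is the sum of the merged weights.
merge 1/58 + 13/232 → 17/232
merge 17/232 + 21/232 → 19/116
merge 35/232 + 19/116 → 73/232
merge 41/232 + 1/4 → 99/232
merge 15/58 + 73/232 → 133/232
merge 99/232 + 133/232 → 1
L = 17/232 + 19/116 + 73/232 + 99/232 + 133/232 + 1 = 74/29 ≈ 2.552 bits/symbol.

2.552 bits/symbol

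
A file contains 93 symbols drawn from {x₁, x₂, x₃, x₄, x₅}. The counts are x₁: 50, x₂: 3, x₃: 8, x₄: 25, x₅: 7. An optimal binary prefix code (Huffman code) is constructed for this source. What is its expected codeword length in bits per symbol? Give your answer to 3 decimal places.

1.763 bits/symbol

Probabilities are the counts divided by 93.
Repeatedly combine the two least-probable nodes; the expected code length is the sum of the merged weights.
merge 1/31 + 7/93 → 10/93
merge 8/93 + 10/93 → 6/31
merge 6/31 + 25/93 → 43/93
merge 43/93 + 50/93 → 1
L = 10/93 + 6/31 + 43/93 + 1 = 164/93 ≈ 1.763 bits/symbol.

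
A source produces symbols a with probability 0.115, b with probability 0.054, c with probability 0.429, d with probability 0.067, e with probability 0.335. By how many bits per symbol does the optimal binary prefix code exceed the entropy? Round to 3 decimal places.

0.028 bits

Entropy H = −Σ p log₂ p ≈ 1.8998 bits.
Huffman merges: 27/500+67/1000→121/1000; 23/200+121/1000→59/250; 59/250+67/200→571/1000; 429/1000+571/1000→1. L = 241/125 ≈ 1.9280.
L − H = 1.9280 − 1.8998 = 0.028 bits.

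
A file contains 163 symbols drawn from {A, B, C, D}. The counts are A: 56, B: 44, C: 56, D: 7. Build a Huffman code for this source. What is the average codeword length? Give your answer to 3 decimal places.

1.969 bits/symbol

Probabilities are the counts divided by 163.
Repeatedly combine the two least-probable nodes; the expected code length is the sum of the merged weights.
merge 7/163 + 44/163 → 51/163
merge 51/163 + 56/163 → 107/163
merge 56/163 + 107/163 → 1
L = 51/163 + 107/163 + 1 = 321/163 ≈ 1.969 bits/symbol.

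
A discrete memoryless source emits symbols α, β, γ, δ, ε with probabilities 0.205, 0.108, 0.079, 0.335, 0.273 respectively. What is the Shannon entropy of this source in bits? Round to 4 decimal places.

2.1447 bits

H = −Σ pᵢ log₂ pᵢ.
−0.205·log₂(0.205) = 0.4687
−0.108·log₂(0.108) = 0.3468
−0.079·log₂(0.079) = 0.2893
−0.335·log₂(0.335) = 0.5286
−0.273·log₂(0.273) = 0.5113
Sum ≈ 2.1447 → 2.1447 bits.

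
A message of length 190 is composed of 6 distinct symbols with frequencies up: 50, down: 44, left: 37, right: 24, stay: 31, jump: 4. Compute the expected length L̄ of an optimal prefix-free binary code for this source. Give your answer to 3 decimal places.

Probabilities are the counts divided by 190.
Repeatedly combine the two least-probable nodes; the expected code length is the sum of the merged weights.
merge 2/95 + 12/95 → 14/95
merge 14/95 + 31/190 → 59/190
merge 37/190 + 22/95 → 81/190
merge 5/19 + 59/190 → 109/190
merge 81/190 + 109/190 → 1
L = 14/95 + 59/190 + 81/190 + 109/190 + 1 = 467/190 ≈ 2.458 bits/symbol.

2.458 bits/symbol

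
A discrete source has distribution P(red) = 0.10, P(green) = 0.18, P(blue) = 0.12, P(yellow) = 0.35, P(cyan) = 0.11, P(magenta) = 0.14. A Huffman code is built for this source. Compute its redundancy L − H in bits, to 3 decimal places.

0.048 bits

Entropy H = −Σ p log₂ p ≈ 2.4221 bits.
Huffman merges: 1/10+11/100→21/100; 3/25+7/50→13/50; 9/50+21/100→39/100; 13/50+7/20→61/100; 39/100+61/100→1. L = 247/100 ≈ 2.4700.
L − H = 2.4700 − 2.4221 = 0.048 bits.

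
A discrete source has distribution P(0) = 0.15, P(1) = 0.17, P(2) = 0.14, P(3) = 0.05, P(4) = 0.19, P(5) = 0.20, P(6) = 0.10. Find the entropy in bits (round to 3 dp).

2.710 bits

H = −Σ pᵢ log₂ pᵢ.
−0.15·log₂(0.15) = 0.4105
−0.17·log₂(0.17) = 0.4346
−0.14·log₂(0.14) = 0.3971
−0.05·log₂(0.05) = 0.2161
−0.19·log₂(0.19) = 0.4552
−0.20·log₂(0.20) = 0.4644
−0.10·log₂(0.10) = 0.3322
Sum ≈ 2.7101 → 2.710 bits.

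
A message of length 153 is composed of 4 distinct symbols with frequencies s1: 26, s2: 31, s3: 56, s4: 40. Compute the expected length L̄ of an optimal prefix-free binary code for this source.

Probabilities are the counts divided by 153.
Repeatedly combine the two least-probable nodes; the expected code length is the sum of the merged weights.
merge 26/153 + 31/153 → 19/51
merge 40/153 + 56/153 → 32/51
merge 19/51 + 32/51 → 1
L = 19/51 + 32/51 + 1 = 2 bits/symbol.

2 bits/symbol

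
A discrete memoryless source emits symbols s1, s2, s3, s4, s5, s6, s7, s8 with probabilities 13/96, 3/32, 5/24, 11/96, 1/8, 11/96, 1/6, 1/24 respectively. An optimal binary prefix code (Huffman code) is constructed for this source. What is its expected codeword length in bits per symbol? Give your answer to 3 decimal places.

2.927 bits/symbol

Repeatedly combine the two least-probable nodes; the expected code length is the sum of the merged weights.
merge 1/24 + 3/32 → 13/96
merge 11/96 + 11/96 → 11/48
merge 1/8 + 13/96 → 25/96
merge 13/96 + 1/6 → 29/96
merge 5/24 + 11/48 → 7/16
merge 25/96 + 29/96 → 9/16
merge 7/16 + 9/16 → 1
L = 13/96 + 11/48 + 25/96 + 29/96 + 7/16 + 9/16 + 1 = 281/96 ≈ 2.927 bits/symbol.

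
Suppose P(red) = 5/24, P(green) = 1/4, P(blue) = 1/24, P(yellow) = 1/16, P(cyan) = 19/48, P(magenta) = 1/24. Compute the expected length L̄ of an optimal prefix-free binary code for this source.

2.1875 bits/symbol

Repeatedly combine the two least-probable nodes; the expected code length is the sum of the merged weights.
merge 1/24 + 1/24 → 1/12
merge 1/16 + 1/12 → 7/48
merge 7/48 + 5/24 → 17/48
merge 1/4 + 17/48 → 29/48
merge 19/48 + 29/48 → 1
L = 1/12 + 7/48 + 17/48 + 29/48 + 1 = 35/16 = 2.1875 bits/symbol.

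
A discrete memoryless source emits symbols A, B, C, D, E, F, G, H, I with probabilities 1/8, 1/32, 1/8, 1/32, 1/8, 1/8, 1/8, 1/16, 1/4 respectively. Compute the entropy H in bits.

2.9375 bits

Each probability is a power of 1/2, so log₂(1/p) is an integer.
H = Σ p·log₂(1/p) = 1/8·3 + 1/32·5 + 1/8·3 + 1/32·5 + 1/8·3 + 1/8·3 + 1/8·3 + 1/16·4 + 1/4·2 = 2.9375 bits.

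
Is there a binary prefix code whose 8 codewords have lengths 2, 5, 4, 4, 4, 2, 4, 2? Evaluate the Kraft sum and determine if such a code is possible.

1.03125; no

With common denominator 2^5 = 32: Σ 2^(−ℓᵢ) = 8/32 + 1/32 + 2/32 + 2/32 + 2/32 + 8/32 + 2/32 + 8/32 = 33/32 = 1.03125.
Kraft's inequality requires Σ ≤ 1; here Σ = 1.03125 > 1, so no such prefix code exists.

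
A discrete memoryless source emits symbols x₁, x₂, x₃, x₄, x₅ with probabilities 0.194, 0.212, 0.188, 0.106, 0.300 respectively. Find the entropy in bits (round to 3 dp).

H = −Σ pᵢ log₂ pᵢ.
−0.194·log₂(0.194) = 0.4590
−0.212·log₂(0.212) = 0.4744
−0.188·log₂(0.188) = 0.4533
−0.106·log₂(0.106) = 0.3432
−0.300·log₂(0.300) = 0.5211
Sum ≈ 2.2510 → 2.251 bits.

2.251 bits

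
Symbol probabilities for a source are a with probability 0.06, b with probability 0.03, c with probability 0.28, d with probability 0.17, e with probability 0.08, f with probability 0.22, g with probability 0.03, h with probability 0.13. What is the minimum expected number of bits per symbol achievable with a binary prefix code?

2.68 bits/symbol

Repeatedly combine the two least-probable nodes; the expected code length is the sum of the merged weights.
merge 3/100 + 3/100 → 3/50
merge 3/50 + 3/50 → 3/25
merge 2/25 + 3/25 → 1/5
merge 13/100 + 17/100 → 3/10
merge 1/5 + 11/50 → 21/50
merge 7/25 + 3/10 → 29/50
merge 21/50 + 29/50 → 1
L = 3/50 + 3/25 + 1/5 + 3/10 + 21/50 + 29/50 + 1 = 67/25 = 2.68 bits/symbol.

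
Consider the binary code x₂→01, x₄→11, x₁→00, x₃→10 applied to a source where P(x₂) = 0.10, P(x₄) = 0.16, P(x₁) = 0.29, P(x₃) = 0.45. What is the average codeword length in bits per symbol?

L̄ = Σ pᵢ·ℓᵢ = 0.10·2 + 0.16·2 + 0.29·2 + 0.45·2 = 2 bits/symbol.

2 bits/symbol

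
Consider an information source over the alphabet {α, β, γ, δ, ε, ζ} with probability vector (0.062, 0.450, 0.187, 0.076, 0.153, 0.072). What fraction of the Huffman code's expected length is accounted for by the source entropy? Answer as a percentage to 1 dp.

Entropy H = −Σ p log₂ p ≈ 2.1897 bits.
Huffman merges: 31/500+9/125→67/500; 19/250+67/500→21/100; 153/1000+187/1000→17/50; 21/100+17/50→11/20; 9/20+11/20→1. L = 1117/500 ≈ 2.2340.
Efficiency = H/L = 2.1897/2.2340 = 98.0%.

98.0%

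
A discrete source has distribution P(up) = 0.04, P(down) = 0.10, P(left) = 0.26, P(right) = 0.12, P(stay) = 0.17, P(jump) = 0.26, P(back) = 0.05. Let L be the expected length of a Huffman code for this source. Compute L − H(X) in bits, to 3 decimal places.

Entropy H = −Σ p log₂ p ≈ 2.5463 bits.
Huffman merges: 1/25+1/20→9/100; 9/100+1/10→19/100; 3/25+17/100→29/100; 19/100+13/50→9/20; 13/50+29/100→11/20; 9/20+11/20→1. L = 257/100 ≈ 2.5700.
L − H = 2.5700 − 2.5463 = 0.024 bits.

0.024 bits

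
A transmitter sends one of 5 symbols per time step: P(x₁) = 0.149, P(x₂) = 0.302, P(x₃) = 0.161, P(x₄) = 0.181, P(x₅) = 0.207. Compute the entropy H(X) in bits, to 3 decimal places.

2.272 bits

H = −Σ pᵢ log₂ pᵢ.
−0.149·log₂(0.149) = 0.4092
−0.302·log₂(0.302) = 0.5217
−0.161·log₂(0.161) = 0.4242
−0.181·log₂(0.181) = 0.4463
−0.207·log₂(0.207) = 0.4704
Sum ≈ 2.2718 → 2.272 bits.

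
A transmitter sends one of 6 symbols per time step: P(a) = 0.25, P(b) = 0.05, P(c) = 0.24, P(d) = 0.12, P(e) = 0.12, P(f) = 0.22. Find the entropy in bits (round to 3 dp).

2.425 bits

H = −Σ pᵢ log₂ pᵢ.
−0.25·log₂(0.25) = 0.5000
−0.05·log₂(0.05) = 0.2161
−0.24·log₂(0.24) = 0.4941
−0.12·log₂(0.12) = 0.3671
−0.12·log₂(0.12) = 0.3671
−0.22·log₂(0.22) = 0.4806
Sum ≈ 2.4249 → 2.425 bits.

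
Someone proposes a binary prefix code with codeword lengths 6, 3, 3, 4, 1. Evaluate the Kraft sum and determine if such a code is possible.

With common denominator 2^6 = 64: Σ 2^(−ℓᵢ) = 1/64 + 8/64 + 8/64 + 4/64 + 32/64 = 53/64 = 0.828125.
Kraft's inequality requires Σ ≤ 1; here Σ = 0.828125 ≤ 1, so such a prefix code exists.

0.828125; yes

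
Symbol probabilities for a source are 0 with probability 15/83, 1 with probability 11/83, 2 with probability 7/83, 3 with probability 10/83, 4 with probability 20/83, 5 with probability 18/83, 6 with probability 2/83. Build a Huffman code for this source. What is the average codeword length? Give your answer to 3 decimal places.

2.651 bits/symbol

Repeatedly combine the two least-probable nodes; the expected code length is the sum of the merged weights.
merge 2/83 + 7/83 → 9/83
merge 9/83 + 10/83 → 19/83
merge 11/83 + 15/83 → 26/83
merge 18/83 + 19/83 → 37/83
merge 20/83 + 26/83 → 46/83
merge 37/83 + 46/83 → 1
L = 9/83 + 19/83 + 26/83 + 37/83 + 46/83 + 1 = 220/83 ≈ 2.651 bits/symbol.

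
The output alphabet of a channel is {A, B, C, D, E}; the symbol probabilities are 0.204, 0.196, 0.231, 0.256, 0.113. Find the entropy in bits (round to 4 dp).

H = −Σ pᵢ log₂ pᵢ.
−0.204·log₂(0.204) = 0.4678
−0.196·log₂(0.196) = 0.4608
−0.231·log₂(0.231) = 0.4883
−0.256·log₂(0.256) = 0.5032
−0.113·log₂(0.113) = 0.3555
Sum ≈ 2.2757 → 2.2757 bits.

2.2757 bits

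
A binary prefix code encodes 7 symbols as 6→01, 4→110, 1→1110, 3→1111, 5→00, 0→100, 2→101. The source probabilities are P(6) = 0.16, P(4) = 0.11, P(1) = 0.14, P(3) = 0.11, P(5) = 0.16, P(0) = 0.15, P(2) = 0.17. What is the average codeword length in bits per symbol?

L̄ = Σ pᵢ·ℓᵢ = 0.16·2 + 0.11·3 + 0.14·4 + 0.11·4 + 0.16·2 + 0.15·3 + 0.17·3 = 2.93 bits/symbol.

2.93 bits/symbol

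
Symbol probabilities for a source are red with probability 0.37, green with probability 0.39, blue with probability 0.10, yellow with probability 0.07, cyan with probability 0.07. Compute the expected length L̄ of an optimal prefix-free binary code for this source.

Repeatedly combine the two least-probable nodes; the expected code length is the sum of the merged weights.
merge 7/100 + 7/100 → 7/50
merge 1/10 + 7/50 → 6/25
merge 6/25 + 37/100 → 61/100
merge 39/100 + 61/100 → 1
L = 7/50 + 6/25 + 61/100 + 1 = 199/100 = 1.99 bits/symbol.

1.99 bits/symbol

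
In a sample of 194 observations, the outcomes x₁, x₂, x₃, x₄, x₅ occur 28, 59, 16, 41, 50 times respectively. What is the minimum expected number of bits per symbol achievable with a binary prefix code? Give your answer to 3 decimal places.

Probabilities are the counts divided by 194.
Repeatedly combine the two least-probable nodes; the expected code length is the sum of the merged weights.
merge 8/97 + 14/97 → 22/97
merge 41/194 + 22/97 → 85/194
merge 25/97 + 59/194 → 109/194
merge 85/194 + 109/194 → 1
L = 22/97 + 85/194 + 109/194 + 1 = 216/97 ≈ 2.227 bits/symbol.

2.227 bits/symbol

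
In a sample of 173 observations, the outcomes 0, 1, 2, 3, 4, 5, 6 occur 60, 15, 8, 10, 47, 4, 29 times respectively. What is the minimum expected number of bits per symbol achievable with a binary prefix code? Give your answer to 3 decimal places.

2.410 bits/symbol

Probabilities are the counts divided by 173.
Repeatedly combine the two least-probable nodes; the expected code length is the sum of the merged weights.
merge 4/173 + 8/173 → 12/173
merge 10/173 + 12/173 → 22/173
merge 15/173 + 22/173 → 37/173
merge 29/173 + 37/173 → 66/173
merge 47/173 + 60/173 → 107/173
merge 66/173 + 107/173 → 1
L = 12/173 + 22/173 + 37/173 + 66/173 + 107/173 + 1 = 417/173 ≈ 2.410 bits/symbol.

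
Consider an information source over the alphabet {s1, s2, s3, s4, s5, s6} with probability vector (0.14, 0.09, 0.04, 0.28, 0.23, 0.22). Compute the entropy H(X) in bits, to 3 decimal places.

H = −Σ pᵢ log₂ pᵢ.
−0.14·log₂(0.14) = 0.3971
−0.09·log₂(0.09) = 0.3127
−0.04·log₂(0.04) = 0.1858
−0.28·log₂(0.28) = 0.5142
−0.23·log₂(0.23) = 0.4877
−0.22·log₂(0.22) = 0.4806
Sum ≈ 2.3780 → 2.378 bits.

2.378 bits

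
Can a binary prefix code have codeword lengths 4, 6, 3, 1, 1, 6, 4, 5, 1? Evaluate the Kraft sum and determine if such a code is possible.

With common denominator 2^6 = 64: Σ 2^(−ℓᵢ) = 4/64 + 1/64 + 8/64 + 32/64 + 32/64 + 1/64 + 4/64 + 2/64 + 32/64 = 116/64 = 1.8125.
Kraft's inequality requires Σ ≤ 1; here Σ = 1.8125 > 1, so no such prefix code exists.

1.8125; no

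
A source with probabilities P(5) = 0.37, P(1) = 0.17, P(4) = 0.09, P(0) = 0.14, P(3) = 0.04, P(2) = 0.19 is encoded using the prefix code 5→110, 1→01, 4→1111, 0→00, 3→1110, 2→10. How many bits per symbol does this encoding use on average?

2.63 bits/symbol

L̄ = Σ pᵢ·ℓᵢ = 0.37·3 + 0.17·2 + 0.09·4 + 0.14·2 + 0.04·4 + 0.19·2 = 2.63 bits/symbol.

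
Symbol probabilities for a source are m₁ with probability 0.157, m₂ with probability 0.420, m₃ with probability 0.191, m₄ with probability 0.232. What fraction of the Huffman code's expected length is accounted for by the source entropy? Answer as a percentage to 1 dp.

Entropy H = −Σ p log₂ p ≈ 1.8902 bits.
Huffman merges: 157/1000+191/1000→87/250; 29/125+87/250→29/50; 21/50+29/50→1. L = 241/125 ≈ 1.9280.
Efficiency = H/L = 1.8902/1.9280 = 98.0%.

98.0%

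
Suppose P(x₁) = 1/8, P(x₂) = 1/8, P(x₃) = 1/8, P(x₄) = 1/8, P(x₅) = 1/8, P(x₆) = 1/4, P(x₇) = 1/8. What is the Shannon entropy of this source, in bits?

Each probability is a power of 1/2, so log₂(1/p) is an integer.
H = Σ p·log₂(1/p) = 1/8·3 + 1/8·3 + 1/8·3 + 1/8·3 + 1/8·3 + 1/4·2 + 1/8·3 = 2.75 bits.

2.75 bits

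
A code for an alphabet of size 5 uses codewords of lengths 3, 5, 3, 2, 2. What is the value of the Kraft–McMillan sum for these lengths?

With common denominator 2^5 = 32: Σ 2^(−ℓᵢ) = 4/32 + 1/32 + 4/32 + 8/32 + 8/32 = 25/32 = 0.78125.

0.78125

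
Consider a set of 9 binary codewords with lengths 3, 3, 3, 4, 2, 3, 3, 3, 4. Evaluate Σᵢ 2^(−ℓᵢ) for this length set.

1.125

With common denominator 2^4 = 16: Σ 2^(−ℓᵢ) = 2/16 + 2/16 + 2/16 + 1/16 + 4/16 + 2/16 + 2/16 + 2/16 + 1/16 = 18/16 = 1.125.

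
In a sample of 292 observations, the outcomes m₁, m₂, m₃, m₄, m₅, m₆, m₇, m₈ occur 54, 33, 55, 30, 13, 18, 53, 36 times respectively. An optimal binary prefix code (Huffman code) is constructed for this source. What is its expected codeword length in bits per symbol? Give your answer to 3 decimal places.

Probabilities are the counts divided by 292.
Repeatedly combine the two least-probable nodes; the expected code length is the sum of the merged weights.
merge 13/292 + 9/146 → 31/292
merge 15/146 + 31/292 → 61/292
merge 33/292 + 9/73 → 69/292
merge 53/292 + 27/146 → 107/292
merge 55/292 + 61/292 → 29/73
merge 69/292 + 107/292 → 44/73
merge 29/73 + 44/73 → 1
L = 31/292 + 61/292 + 69/292 + 107/292 + 29/73 + 44/73 + 1 = 213/73 ≈ 2.918 bits/symbol.

2.918 bits/symbol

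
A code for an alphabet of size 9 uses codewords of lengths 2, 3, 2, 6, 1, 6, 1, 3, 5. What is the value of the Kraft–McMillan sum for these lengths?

1.8125

With common denominator 2^6 = 64: Σ 2^(−ℓᵢ) = 16/64 + 8/64 + 16/64 + 1/64 + 32/64 + 1/64 + 32/64 + 8/64 + 2/64 = 116/64 = 1.8125.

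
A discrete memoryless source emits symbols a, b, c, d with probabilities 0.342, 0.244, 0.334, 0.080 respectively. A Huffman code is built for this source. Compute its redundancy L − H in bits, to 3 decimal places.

0.136 bits

Entropy H = −Σ p log₂ p ≈ 1.8459 bits.
Huffman merges: 2/25+61/250→81/250; 81/250+167/500→329/500; 171/500+329/500→1. L = 991/500 ≈ 1.9820.
L − H = 1.9820 − 1.8459 = 0.136 bits.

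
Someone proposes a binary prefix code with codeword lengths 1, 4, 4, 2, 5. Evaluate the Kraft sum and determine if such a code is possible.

With common denominator 2^5 = 32: Σ 2^(−ℓᵢ) = 16/32 + 2/32 + 2/32 + 8/32 + 1/32 = 29/32 = 0.90625.
Kraft's inequality requires Σ ≤ 1; here Σ = 0.90625 ≤ 1, so such a prefix code exists.

0.90625; yes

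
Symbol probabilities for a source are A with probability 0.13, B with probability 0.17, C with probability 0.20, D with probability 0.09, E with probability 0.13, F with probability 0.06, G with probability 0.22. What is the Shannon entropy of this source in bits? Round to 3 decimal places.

H = −Σ pᵢ log₂ pᵢ.
−0.13·log₂(0.13) = 0.3826
−0.17·log₂(0.17) = 0.4346
−0.20·log₂(0.20) = 0.4644
−0.09·log₂(0.09) = 0.3127
−0.13·log₂(0.13) = 0.3826
−0.06·log₂(0.06) = 0.2435
−0.22·log₂(0.22) = 0.4806
Sum ≈ 2.7010 → 2.701 bits.

2.701 bits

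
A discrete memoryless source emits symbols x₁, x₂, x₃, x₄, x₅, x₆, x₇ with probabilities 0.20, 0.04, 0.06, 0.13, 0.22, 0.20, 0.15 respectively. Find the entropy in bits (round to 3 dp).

2.632 bits

H = −Σ pᵢ log₂ pᵢ.
−0.20·log₂(0.20) = 0.4644
−0.04·log₂(0.04) = 0.1858
−0.06·log₂(0.06) = 0.2435
−0.13·log₂(0.13) = 0.3826
−0.22·log₂(0.22) = 0.4806
−0.20·log₂(0.20) = 0.4644
−0.15·log₂(0.15) = 0.4105
Sum ≈ 2.6318 → 2.632 bits.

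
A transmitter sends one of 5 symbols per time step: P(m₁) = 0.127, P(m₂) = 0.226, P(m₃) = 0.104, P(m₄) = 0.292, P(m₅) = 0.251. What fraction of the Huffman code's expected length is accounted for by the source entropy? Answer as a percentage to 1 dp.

Entropy H = −Σ p log₂ p ≈ 2.2217 bits.
Huffman merges: 13/125+127/1000→231/1000; 113/500+231/1000→457/1000; 251/1000+73/250→543/1000; 457/1000+543/1000→1. L = 2231/1000 ≈ 2.2310.
Efficiency = H/L = 2.2217/2.2310 = 99.6%.

99.6%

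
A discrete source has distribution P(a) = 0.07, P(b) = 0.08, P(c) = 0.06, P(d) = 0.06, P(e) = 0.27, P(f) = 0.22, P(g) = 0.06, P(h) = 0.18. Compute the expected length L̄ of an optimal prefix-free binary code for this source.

Repeatedly combine the two least-probable nodes; the expected code length is the sum of the merged weights.
merge 3/50 + 3/50 → 3/25
merge 3/50 + 7/100 → 13/100
merge 2/25 + 3/25 → 1/5
merge 13/100 + 9/50 → 31/100
merge 1/5 + 11/50 → 21/50
merge 27/100 + 31/100 → 29/50
merge 21/50 + 29/50 → 1
L = 3/25 + 13/100 + 1/5 + 31/100 + 21/50 + 29/50 + 1 = 69/25 = 2.76 bits/symbol.

2.76 bits/symbol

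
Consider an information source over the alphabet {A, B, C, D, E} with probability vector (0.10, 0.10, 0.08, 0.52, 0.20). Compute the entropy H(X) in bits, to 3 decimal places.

1.911 bits

H = −Σ pᵢ log₂ pᵢ.
−0.10·log₂(0.10) = 0.3322
−0.10·log₂(0.10) = 0.3322
−0.08·log₂(0.08) = 0.2915
−0.52·log₂(0.52) = 0.4906
−0.20·log₂(0.20) = 0.4644
Sum ≈ 1.9109 → 1.911 bits.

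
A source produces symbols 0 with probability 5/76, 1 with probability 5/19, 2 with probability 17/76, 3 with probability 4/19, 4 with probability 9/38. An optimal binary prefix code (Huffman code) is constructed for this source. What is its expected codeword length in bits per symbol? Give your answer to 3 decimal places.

2.276 bits/symbol

Repeatedly combine the two least-probable nodes; the expected code length is the sum of the merged weights.
merge 5/76 + 4/19 → 21/76
merge 17/76 + 9/38 → 35/76
merge 5/19 + 21/76 → 41/76
merge 35/76 + 41/76 → 1
L = 21/76 + 35/76 + 41/76 + 1 = 173/76 ≈ 2.276 bits/symbol.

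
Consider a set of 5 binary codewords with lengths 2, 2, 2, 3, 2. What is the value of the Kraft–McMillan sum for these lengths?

With common denominator 2^3 = 8: Σ 2^(−ℓᵢ) = 2/8 + 2/8 + 2/8 + 1/8 + 2/8 = 9/8 = 1.125.

1.125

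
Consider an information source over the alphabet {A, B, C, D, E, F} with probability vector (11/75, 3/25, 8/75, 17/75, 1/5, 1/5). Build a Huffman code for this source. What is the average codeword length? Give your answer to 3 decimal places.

2.573 bits/symbol

Repeatedly combine the two least-probable nodes; the expected code length is the sum of the merged weights.
merge 8/75 + 3/25 → 17/75
merge 11/75 + 1/5 → 26/75
merge 1/5 + 17/75 → 32/75
merge 17/75 + 26/75 → 43/75
merge 32/75 + 43/75 → 1
L = 17/75 + 26/75 + 32/75 + 43/75 + 1 = 193/75 ≈ 2.573 bits/symbol.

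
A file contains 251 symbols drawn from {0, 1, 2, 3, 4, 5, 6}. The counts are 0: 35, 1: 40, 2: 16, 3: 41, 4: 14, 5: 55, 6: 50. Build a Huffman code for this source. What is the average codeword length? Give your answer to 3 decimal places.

2.701 bits/symbol

Probabilities are the counts divided by 251.
Repeatedly combine the two least-probable nodes; the expected code length is the sum of the merged weights.
merge 14/251 + 16/251 → 30/251
merge 30/251 + 35/251 → 65/251
merge 40/251 + 41/251 → 81/251
merge 50/251 + 55/251 → 105/251
merge 65/251 + 81/251 → 146/251
merge 105/251 + 146/251 → 1
L = 30/251 + 65/251 + 81/251 + 105/251 + 146/251 + 1 = 678/251 ≈ 2.701 bits/symbol.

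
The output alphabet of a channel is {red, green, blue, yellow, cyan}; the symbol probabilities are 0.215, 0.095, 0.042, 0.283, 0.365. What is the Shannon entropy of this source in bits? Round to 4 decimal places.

H = −Σ pᵢ log₂ pᵢ.
−0.215·log₂(0.215) = 0.4768
−0.095·log₂(0.095) = 0.3226
−0.042·log₂(0.042) = 0.1921
−0.283·log₂(0.283) = 0.5154
−0.365·log₂(0.365) = 0.5307
Sum ≈ 2.0376 → 2.0376 bits.

2.0376 bits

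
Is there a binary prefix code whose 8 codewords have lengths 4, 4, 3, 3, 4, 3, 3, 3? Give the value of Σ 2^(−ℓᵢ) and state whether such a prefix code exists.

0.8125; yes

With common denominator 2^4 = 16: Σ 2^(−ℓᵢ) = 1/16 + 1/16 + 2/16 + 2/16 + 1/16 + 2/16 + 2/16 + 2/16 = 13/16 = 0.8125.
Kraft's inequality requires Σ ≤ 1; here Σ = 0.8125 ≤ 1, so such a prefix code exists.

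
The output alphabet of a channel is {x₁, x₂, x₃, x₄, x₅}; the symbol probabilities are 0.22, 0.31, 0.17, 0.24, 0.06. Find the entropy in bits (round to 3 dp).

2.177 bits

H = −Σ pᵢ log₂ pᵢ.
−0.22·log₂(0.22) = 0.4806
−0.31·log₂(0.31) = 0.5238
−0.17·log₂(0.17) = 0.4346
−0.24·log₂(0.24) = 0.4941
−0.06·log₂(0.06) = 0.2435
Sum ≈ 2.1766 → 2.177 bits.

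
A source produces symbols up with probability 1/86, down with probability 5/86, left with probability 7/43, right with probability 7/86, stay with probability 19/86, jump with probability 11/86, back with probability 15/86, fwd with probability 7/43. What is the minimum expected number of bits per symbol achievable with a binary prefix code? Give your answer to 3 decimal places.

Repeatedly combine the two least-probable nodes; the expected code length is the sum of the merged weights.
merge 1/86 + 5/86 → 3/43
merge 3/43 + 7/86 → 13/86
merge 11/86 + 13/86 → 12/43
merge 7/43 + 7/43 → 14/43
merge 15/86 + 19/86 → 17/43
merge 12/43 + 14/43 → 26/43
merge 17/43 + 26/43 → 1
L = 3/43 + 13/86 + 12/43 + 14/43 + 17/43 + 26/43 + 1 = 243/86 ≈ 2.826 bits/symbol.

2.826 bits/symbol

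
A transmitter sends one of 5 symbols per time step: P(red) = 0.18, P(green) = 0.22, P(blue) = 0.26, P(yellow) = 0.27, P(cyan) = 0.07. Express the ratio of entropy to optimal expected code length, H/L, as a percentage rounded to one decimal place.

Entropy H = −Σ p log₂ p ≈ 2.2097 bits.
Huffman merges: 7/100+9/50→1/4; 11/50+1/4→47/100; 13/50+27/100→53/100; 47/100+53/100→1. L = 9/4 ≈ 2.2500.
Efficiency = H/L = 2.2097/2.2500 = 98.2%.

98.2%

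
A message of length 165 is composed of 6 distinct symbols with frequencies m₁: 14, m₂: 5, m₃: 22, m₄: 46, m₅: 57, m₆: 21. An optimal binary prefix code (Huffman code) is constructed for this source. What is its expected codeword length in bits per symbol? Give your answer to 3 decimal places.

Probabilities are the counts divided by 165.
Repeatedly combine the two least-probable nodes; the expected code length is the sum of the merged weights.
merge 1/33 + 14/165 → 19/165
merge 19/165 + 7/55 → 8/33
merge 2/15 + 8/33 → 62/165
merge 46/165 + 19/55 → 103/165
merge 62/165 + 103/165 → 1
L = 19/165 + 8/33 + 62/165 + 103/165 + 1 = 389/165 ≈ 2.358 bits/symbol.

2.358 bits/symbol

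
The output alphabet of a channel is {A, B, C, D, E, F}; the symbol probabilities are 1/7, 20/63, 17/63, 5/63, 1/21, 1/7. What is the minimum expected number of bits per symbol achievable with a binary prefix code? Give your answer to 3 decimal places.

Repeatedly combine the two least-probable nodes; the expected code length is the sum of the merged weights.
merge 1/21 + 5/63 → 8/63
merge 8/63 + 1/7 → 17/63
merge 1/7 + 17/63 → 26/63
merge 17/63 + 20/63 → 37/63
merge 26/63 + 37/63 → 1
L = 8/63 + 17/63 + 26/63 + 37/63 + 1 = 151/63 ≈ 2.397 bits/symbol.

2.397 bits/symbol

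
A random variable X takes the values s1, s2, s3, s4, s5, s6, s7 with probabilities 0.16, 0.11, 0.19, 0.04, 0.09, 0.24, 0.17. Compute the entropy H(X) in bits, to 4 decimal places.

H = −Σ pᵢ log₂ pᵢ.
−0.16·log₂(0.16) = 0.4230
−0.11·log₂(0.11) = 0.3503
−0.19·log₂(0.19) = 0.4552
−0.04·log₂(0.04) = 0.1858
−0.09·log₂(0.09) = 0.3127
−0.24·log₂(0.24) = 0.4941
−0.17·log₂(0.17) = 0.4346
Sum ≈ 2.6557 → 2.6557 bits.

2.6557 bits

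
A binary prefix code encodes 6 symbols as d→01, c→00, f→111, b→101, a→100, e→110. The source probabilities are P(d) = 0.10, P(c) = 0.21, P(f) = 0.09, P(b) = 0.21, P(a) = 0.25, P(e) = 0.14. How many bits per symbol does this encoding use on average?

L̄ = Σ pᵢ·ℓᵢ = 0.10·2 + 0.21·2 + 0.09·3 + 0.21·3 + 0.25·3 + 0.14·3 = 2.69 bits/symbol.

2.69 bits/symbol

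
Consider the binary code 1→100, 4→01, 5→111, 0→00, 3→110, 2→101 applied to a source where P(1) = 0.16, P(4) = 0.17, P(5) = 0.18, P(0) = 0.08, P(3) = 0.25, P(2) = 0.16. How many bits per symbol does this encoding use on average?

2.75 bits/symbol

L̄ = Σ pᵢ·ℓᵢ = 0.16·3 + 0.17·2 + 0.18·3 + 0.08·2 + 0.25·3 + 0.16·3 = 2.75 bits/symbol.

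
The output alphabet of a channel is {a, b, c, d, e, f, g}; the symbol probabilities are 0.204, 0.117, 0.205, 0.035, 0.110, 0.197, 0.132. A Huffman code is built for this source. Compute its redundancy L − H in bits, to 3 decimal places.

0.070 bits

Entropy H = −Σ p log₂ p ≈ 2.6656 bits.
Huffman merges: 7/200+11/100→29/200; 117/1000+33/250→249/1000; 29/200+197/1000→171/500; 51/250+41/200→409/1000; 249/1000+171/500→591/1000; 409/1000+591/1000→1. L = 342/125 ≈ 2.7360.
L − H = 2.7360 − 2.6656 = 0.070 bits.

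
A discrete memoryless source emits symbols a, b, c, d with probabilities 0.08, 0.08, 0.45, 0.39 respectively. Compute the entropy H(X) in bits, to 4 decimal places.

H = −Σ pᵢ log₂ pᵢ.
−0.08·log₂(0.08) = 0.2915
−0.08·log₂(0.08) = 0.2915
−0.45·log₂(0.45) = 0.5184
−0.39·log₂(0.39) = 0.5298
Sum ≈ 1.6312 → 1.6312 bits.

1.6312 bits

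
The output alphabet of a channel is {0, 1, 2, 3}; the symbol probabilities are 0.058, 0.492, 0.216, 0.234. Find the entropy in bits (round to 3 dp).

1.710 bits

H = −Σ pᵢ log₂ pᵢ.
−0.058·log₂(0.058) = 0.2383
−0.492·log₂(0.492) = 0.5034
−0.216·log₂(0.216) = 0.4776
−0.234·log₂(0.234) = 0.4903
Sum ≈ 1.7096 → 1.710 bits.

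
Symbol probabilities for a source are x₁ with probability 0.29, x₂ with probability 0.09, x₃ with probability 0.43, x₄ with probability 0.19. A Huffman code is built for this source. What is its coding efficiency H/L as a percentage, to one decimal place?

97.8%

Entropy H = −Σ p log₂ p ≈ 1.8093 bits.
Huffman merges: 9/100+19/100→7/25; 7/25+29/100→57/100; 43/100+57/100→1. L = 37/20 ≈ 1.8500.
Efficiency = H/L = 1.8093/1.8500 = 97.8%.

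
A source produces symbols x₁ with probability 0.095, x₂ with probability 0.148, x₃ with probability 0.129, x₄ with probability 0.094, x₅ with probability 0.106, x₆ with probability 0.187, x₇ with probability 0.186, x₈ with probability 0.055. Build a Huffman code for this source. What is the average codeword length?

Repeatedly combine the two least-probable nodes; the expected code length is the sum of the merged weights.
merge 11/200 + 47/500 → 149/1000
merge 19/200 + 53/500 → 201/1000
merge 129/1000 + 37/250 → 277/1000
merge 149/1000 + 93/500 → 67/200
merge 187/1000 + 201/1000 → 97/250
merge 277/1000 + 67/200 → 153/250
merge 97/250 + 153/250 → 1
L = 149/1000 + 201/1000 + 277/1000 + 67/200 + 97/250 + 153/250 + 1 = 1481/500 = 2.962 bits/symbol.

2.962 bits/symbol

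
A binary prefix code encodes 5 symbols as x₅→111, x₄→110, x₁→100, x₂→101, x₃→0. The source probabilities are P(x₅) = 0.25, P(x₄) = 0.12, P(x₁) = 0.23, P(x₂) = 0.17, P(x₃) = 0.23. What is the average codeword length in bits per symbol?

L̄ = Σ pᵢ·ℓᵢ = 0.25·3 + 0.12·3 + 0.23·3 + 0.17·3 + 0.23·1 = 2.54 bits/symbol.

2.54 bits/symbol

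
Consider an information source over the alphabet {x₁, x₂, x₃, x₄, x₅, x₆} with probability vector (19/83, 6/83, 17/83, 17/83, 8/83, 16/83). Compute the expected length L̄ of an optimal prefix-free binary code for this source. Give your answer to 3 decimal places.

Repeatedly combine the two least-probable nodes; the expected code length is the sum of the merged weights.
merge 6/83 + 8/83 → 14/83
merge 14/83 + 16/83 → 30/83
merge 17/83 + 17/83 → 34/83
merge 19/83 + 30/83 → 49/83
merge 34/83 + 49/83 → 1
L = 14/83 + 30/83 + 34/83 + 49/83 + 1 = 210/83 ≈ 2.530 bits/symbol.

2.530 bits/symbol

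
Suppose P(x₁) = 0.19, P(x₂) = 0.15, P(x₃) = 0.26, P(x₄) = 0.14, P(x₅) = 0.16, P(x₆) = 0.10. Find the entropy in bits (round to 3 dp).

H = −Σ pᵢ log₂ pᵢ.
−0.19·log₂(0.19) = 0.4552
−0.15·log₂(0.15) = 0.4105
−0.26·log₂(0.26) = 0.5053
−0.14·log₂(0.14) = 0.3971
−0.16·log₂(0.16) = 0.4230
−0.10·log₂(0.10) = 0.3322
Sum ≈ 2.5234 → 2.523 bits.

2.523 bits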